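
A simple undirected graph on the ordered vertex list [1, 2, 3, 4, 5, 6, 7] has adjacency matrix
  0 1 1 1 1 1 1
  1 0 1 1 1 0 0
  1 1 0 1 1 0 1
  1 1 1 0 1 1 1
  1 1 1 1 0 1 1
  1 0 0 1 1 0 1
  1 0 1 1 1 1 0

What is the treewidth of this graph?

4

A width-4 tree decomposition is:
Bags: B1 = {1, 3, 4, 5, 7}  B2 = {1, 2, 3, 4, 5}  B3 = {1, 4, 5, 6, 7}
Tree: B1–B2, B1–B3
Each bag holds 5 vertices, so the decomposition has width 4, which upper-bounds the treewidth. Conversely, {1, 2, 3, 4, 5} is a clique of size 5, and the vertices of any clique must share a bag in every tree decomposition; so some bag has ≥ 5 vertices and tw(G) ≥ 4. Combining the bounds, tw(G) = 4.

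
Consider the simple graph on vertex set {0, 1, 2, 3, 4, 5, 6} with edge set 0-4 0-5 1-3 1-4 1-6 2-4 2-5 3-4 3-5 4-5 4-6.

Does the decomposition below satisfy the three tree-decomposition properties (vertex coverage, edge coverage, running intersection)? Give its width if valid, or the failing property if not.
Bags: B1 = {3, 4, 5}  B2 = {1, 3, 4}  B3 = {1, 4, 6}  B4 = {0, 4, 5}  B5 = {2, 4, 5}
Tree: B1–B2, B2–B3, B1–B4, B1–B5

Yes; width 2.

Checking the three conditions: (i) the bags cover all of {0, 1, 2, 3, 4, 5, 6}; (ii) for each edge, some bag contains both endpoints; (iii) the bags containing any fixed vertex form a subtree. All hold, so the decomposition is valid with width 3 − 1 = 2.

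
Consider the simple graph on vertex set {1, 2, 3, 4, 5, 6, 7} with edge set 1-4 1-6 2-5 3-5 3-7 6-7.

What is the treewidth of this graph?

A width-1 tree decomposition is:
Bags: B1 = {2, 5}  B2 = {3, 5}  B3 = {3, 7}  B4 = {6, 7}  B5 = {1, 6}  B6 = {1, 4}
Tree: B1–B2, B2–B3, B3–B4, B4–B5, B5–B6
Every bag has size at most 2, so the width is 2 − 1 = 1 and tw(G) ≤ 1. G has an edge, so its treewidth is at least 1. Therefore the treewidth is 1.

1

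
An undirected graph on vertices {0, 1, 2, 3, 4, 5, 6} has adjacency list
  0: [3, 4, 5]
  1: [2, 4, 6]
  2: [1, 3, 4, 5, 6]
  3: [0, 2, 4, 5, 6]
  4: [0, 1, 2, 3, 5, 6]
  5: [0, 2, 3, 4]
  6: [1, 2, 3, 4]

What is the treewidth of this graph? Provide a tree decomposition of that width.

Treewidth 3.
Bags: B1 = {2, 3, 4, 6}  B2 = {1, 2, 4, 6}  B3 = {2, 3, 4, 5}  B4 = {0, 3, 4, 5}
Tree: B1–B2, B1–B3, B3–B4

Every bag has size at most 4, so the width is 4 − 1 = 3 and tw(G) ≤ 3. Conversely, {0, 3, 4, 5} is a clique of size 4, and the vertices of any clique must share a bag in every tree decomposition; so some bag has ≥ 4 vertices and tw(G) ≥ 3. Combining the bounds, tw(G) = 3.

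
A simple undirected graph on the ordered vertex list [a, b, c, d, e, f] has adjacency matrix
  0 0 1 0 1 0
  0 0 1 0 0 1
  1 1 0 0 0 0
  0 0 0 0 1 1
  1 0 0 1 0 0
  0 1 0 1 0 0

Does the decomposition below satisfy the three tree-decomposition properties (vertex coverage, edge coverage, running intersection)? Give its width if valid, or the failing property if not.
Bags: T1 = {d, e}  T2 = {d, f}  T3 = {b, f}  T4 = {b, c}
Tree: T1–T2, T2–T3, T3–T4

A tree decomposition must satisfy three properties: every vertex lies in some bag; for every edge, both endpoints lie together in some bag; and for every vertex, the bags containing it form a connected subtree. Here vertex a appears in no bag, so the decomposition is invalid.

No — vertex a appears in no bag.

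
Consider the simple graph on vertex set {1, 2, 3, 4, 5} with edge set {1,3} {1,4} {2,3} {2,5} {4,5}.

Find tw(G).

2

A width-2 tree decomposition is:
Bags: B1 = {1, 3, 4}  B2 = {3, 4, 5}  B3 = {2, 3, 5}
Tree: B1–B2, B2–B3
Each bag holds 3 vertices, so the decomposition has width 2, which upper-bounds the treewidth. Since 3–1–4–5–2–3 is a cycle in G, G is not acyclic. Forests are exactly the graphs of treewidth ≤ 1, so tw(G) ≥ 2. The upper and lower bounds meet at 2, so that is the treewidth.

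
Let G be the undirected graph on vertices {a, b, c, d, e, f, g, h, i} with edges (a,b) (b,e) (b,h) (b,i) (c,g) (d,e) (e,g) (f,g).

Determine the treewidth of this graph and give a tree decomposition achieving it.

Treewidth 1.
One optimal decomposition is:
Bags: B1 = {b, e}  B2 = {b, h}  B3 = {d, e}  B4 = {b, i}  B5 = {e, g}  B6 = {f, g}  B7 = {c, g}  B8 = {a, b}
Tree: B1–B2, B1–B3, B1–B4, B3–B5, B5–B6, B6–B7, B2–B8

Every bag has size at most 2, so the width is 2 − 1 = 1 and tw(G) ≤ 1. G has an edge, so its treewidth is at least 1. The upper and lower bounds meet at 1, so that is the treewidth.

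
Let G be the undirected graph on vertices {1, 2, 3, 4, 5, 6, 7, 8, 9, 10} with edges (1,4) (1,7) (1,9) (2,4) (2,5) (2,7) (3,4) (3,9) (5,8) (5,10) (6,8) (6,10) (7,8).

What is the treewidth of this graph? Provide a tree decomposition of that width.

Treewidth 2.
One such decomposition:
Bags: B1 = {5, 6, 10}  B2 = {5, 6, 8}  B3 = {2, 5, 8}  B4 = {2, 7, 8}  B5 = {2, 4, 7}  B6 = {1, 4, 7}  B7 = {1, 3, 4}  B8 = {1, 3, 9}
Tree: B1–B2, B2–B3, B3–B4, B4–B5, B5–B6, B6–B7, B7–B8

The largest bag has 3 vertices, giving width 2; this decomposition certifies tw(G) ≤ 2. Since 10–6–8–5–10 is a cycle in G, G is not acyclic. Forests are exactly the graphs of treewidth ≤ 1, so tw(G) ≥ 2. The upper and lower bounds meet at 2, so that is the treewidth.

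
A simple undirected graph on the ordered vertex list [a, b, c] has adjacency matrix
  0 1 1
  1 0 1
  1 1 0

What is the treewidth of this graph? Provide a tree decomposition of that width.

With just one bag of size 3, the width is 3 − 1 = 2, so tw(G) ≤ 2. On the other hand G contains the 3-clique {a, b, c}. A clique must lie in a single bag of any decomposition, so no decomposition can have width below 2. Combining the bounds, tw(G) = 2.

Treewidth 2.
Bags: B1 = {a, b, c}
Tree: (single bag)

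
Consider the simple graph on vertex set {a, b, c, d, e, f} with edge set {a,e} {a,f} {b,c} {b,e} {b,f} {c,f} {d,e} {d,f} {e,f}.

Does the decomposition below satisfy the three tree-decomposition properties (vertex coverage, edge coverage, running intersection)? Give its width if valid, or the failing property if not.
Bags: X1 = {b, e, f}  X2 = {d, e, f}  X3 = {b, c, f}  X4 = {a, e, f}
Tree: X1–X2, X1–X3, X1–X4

Yes; width 2.

Every vertex of G appears in some bag (union = {a, b, c, d, e, f}); every edge is covered by a bag; and for each vertex v the set of bags containing v is connected in the bag tree. The decomposition is therefore valid. The largest bag has 3 vertices, so the width is 2.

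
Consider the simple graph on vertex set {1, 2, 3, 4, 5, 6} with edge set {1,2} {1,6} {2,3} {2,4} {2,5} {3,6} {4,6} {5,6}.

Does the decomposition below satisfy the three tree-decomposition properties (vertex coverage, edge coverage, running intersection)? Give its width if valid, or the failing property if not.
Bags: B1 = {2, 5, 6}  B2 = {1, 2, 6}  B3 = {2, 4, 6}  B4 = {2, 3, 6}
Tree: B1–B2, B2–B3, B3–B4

Checking the three conditions: (i) the bags cover all of {1, 2, 3, 4, 5, 6}; (ii) for each edge, some bag contains both endpoints; (iii) the bags containing any fixed vertex form a subtree. All hold, so the decomposition is valid with width 3 − 1 = 2.

Yes; width 2.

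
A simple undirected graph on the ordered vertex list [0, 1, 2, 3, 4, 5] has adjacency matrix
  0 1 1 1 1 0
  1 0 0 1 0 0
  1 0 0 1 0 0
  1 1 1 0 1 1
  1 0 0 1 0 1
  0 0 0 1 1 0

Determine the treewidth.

A width-2 tree decomposition is:
Bags: B1 = {0, 3, 4}  B2 = {0, 2, 3}  B3 = {0, 1, 3}  B4 = {3, 4, 5}
Tree: B1–B2, B2–B3, B1–B4
The largest bag has 3 vertices, giving width 2; this decomposition certifies tw(G) ≤ 2. For the lower bound, the 3 vertices {0, 1, 3} are pairwise adjacent, and any tree decomposition puts a clique entirely inside one bag — forcing width ≥ 2. The upper and lower bounds meet at 2, so that is the treewidth.

2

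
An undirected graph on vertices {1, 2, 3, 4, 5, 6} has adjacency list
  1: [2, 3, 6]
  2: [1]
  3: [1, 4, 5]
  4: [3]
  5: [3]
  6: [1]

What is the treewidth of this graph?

1

A width-1 tree decomposition is:
Bags: B1 = {3, 4}  B2 = {1, 3}  B3 = {1, 2}  B4 = {1, 6}  B5 = {3, 5}
Tree: B1–B2, B2–B3, B3–B4, B1–B5
Every bag has size at most 2, so the width is 2 − 1 = 1 and tw(G) ≤ 1. Since G has at least one edge (e.g. 4–3), it is not an edgeless graph, so tw(G) ≥ 1. The upper and lower bounds meet at 1, so that is the treewidth.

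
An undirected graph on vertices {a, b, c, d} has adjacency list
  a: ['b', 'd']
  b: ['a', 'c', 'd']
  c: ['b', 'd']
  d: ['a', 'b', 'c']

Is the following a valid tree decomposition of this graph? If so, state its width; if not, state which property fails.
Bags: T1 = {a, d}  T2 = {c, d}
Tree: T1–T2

A tree decomposition must satisfy three properties: every vertex lies in some bag; for every edge, both endpoints lie together in some bag; and for every vertex, the bags containing it form a connected subtree. Here vertex b appears in no bag, so the decomposition is invalid.

No — vertex b appears in no bag.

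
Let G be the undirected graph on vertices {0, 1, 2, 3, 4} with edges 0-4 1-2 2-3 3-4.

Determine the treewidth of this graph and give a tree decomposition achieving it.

Treewidth 1.
One such decomposition:
Bags: B1 = {1, 2}  B2 = {2, 3}  B3 = {3, 4}  B4 = {0, 4}
Tree: B1–B2, B2–B3, B3–B4

The largest bag has 2 vertices, giving width 1; this decomposition certifies tw(G) ≤ 1. Since G has at least one edge (e.g. 1–2), it is not an edgeless graph, so tw(G) ≥ 1. Hence tw(G) = 1 exactly.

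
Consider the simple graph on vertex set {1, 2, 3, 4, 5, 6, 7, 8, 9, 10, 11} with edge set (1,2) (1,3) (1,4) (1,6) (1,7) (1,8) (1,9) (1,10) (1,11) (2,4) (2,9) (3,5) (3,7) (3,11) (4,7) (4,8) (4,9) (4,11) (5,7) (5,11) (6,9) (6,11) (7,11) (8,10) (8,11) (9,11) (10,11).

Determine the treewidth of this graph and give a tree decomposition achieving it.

Treewidth 3.
One such decomposition:
Bags: B1 = {1, 4, 9, 11}  B2 = {1, 4, 7, 11}  B3 = {1, 3, 7, 11}  B4 = {1, 4, 8, 11}  B5 = {1, 6, 9, 11}  B6 = {3, 5, 7, 11}  B7 = {1, 2, 4, 9}  B8 = {1, 8, 10, 11}
Tree: B1–B2, B2–B3, B2–B4, B1–B5, B3–B6, B1–B7, B4–B8

Every bag has size at most 4, so the width is 4 − 1 = 3 and tw(G) ≤ 3. For the lower bound, the 4 vertices {1, 2, 4, 9} are pairwise adjacent, and any tree decomposition puts a clique entirely inside one bag — forcing width ≥ 3. The upper and lower bounds meet at 3, so that is the treewidth.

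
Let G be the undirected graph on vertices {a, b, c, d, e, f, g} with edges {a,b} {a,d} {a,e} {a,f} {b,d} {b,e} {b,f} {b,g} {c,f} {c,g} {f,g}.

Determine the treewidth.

A width-2 tree decomposition is:
Bags: B1 = {b, f, g}  B2 = {c, f, g}  B3 = {a, b, f}  B4 = {a, b, d}  B5 = {a, b, e}
Tree: B1–B2, B1–B3, B3–B4, B4–B5
Every bag has size at most 3, so the width is 3 − 1 = 2 and tw(G) ≤ 2. For the lower bound, the 3 vertices {c, f, g} are pairwise adjacent, and any tree decomposition puts a clique entirely inside one bag — forcing width ≥ 2. Combining the bounds, tw(G) = 2.

2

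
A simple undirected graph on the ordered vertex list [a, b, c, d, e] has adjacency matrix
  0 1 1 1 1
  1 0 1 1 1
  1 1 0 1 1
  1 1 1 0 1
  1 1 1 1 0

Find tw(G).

A width-4 tree decomposition is:
Bags: B1 = {a, b, c, d, e}
Tree: (single bag)
With just one bag of size 5, the width is 5 − 1 = 4, so tw(G) ≤ 4. On the other hand G contains the 5-clique {a, b, c, d, e}. A clique must lie in a single bag of any decomposition, so no decomposition can have width below 4. The upper and lower bounds meet at 4, so that is the treewidth.

4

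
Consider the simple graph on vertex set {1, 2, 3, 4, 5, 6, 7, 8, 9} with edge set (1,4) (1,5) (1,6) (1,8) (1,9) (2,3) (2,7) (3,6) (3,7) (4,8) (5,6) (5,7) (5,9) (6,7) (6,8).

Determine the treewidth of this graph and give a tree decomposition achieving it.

Treewidth 2.
One optimal decomposition is:
Bags: B1 = {1, 6, 8}  B2 = {1, 5, 6}  B3 = {1, 5, 9}  B4 = {1, 4, 8}  B5 = {5, 6, 7}  B6 = {3, 6, 7}  B7 = {2, 3, 7}
Tree: B1–B2, B2–B3, B1–B4, B2–B5, B5–B6, B6–B7

Each bag holds 3 vertices, so the decomposition has width 2, which upper-bounds the treewidth. For the lower bound, the 3 vertices {1, 4, 8} are pairwise adjacent, and any tree decomposition puts a clique entirely inside one bag — forcing width ≥ 2. The upper and lower bounds meet at 2, so that is the treewidth.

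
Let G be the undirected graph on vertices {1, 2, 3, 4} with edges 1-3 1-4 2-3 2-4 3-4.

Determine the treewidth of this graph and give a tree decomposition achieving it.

Every bag has size at most 3, so the width is 3 − 1 = 2 and tw(G) ≤ 2. On the other hand G contains the 3-clique {1, 3, 4}. A clique must lie in a single bag of any decomposition, so no decomposition can have width below 2. Therefore the treewidth is 2.

Treewidth 2.
One optimal decomposition is:
Bags: B1 = {1, 3, 4}  B2 = {2, 3, 4}
Tree: B1–B2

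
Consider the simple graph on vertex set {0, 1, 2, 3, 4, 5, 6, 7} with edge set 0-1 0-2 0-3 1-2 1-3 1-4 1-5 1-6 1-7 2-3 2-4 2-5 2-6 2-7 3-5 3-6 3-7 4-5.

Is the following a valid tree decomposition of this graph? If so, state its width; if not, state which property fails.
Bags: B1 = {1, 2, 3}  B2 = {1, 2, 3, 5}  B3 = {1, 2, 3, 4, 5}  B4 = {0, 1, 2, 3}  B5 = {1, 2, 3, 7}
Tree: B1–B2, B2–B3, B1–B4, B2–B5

No — vertex 6 appears in no bag.

A tree decomposition must satisfy three properties: every vertex lies in some bag; for every edge, both endpoints lie together in some bag; and for every vertex, the bags containing it form a connected subtree. Here vertex 6 appears in no bag, so the decomposition is invalid.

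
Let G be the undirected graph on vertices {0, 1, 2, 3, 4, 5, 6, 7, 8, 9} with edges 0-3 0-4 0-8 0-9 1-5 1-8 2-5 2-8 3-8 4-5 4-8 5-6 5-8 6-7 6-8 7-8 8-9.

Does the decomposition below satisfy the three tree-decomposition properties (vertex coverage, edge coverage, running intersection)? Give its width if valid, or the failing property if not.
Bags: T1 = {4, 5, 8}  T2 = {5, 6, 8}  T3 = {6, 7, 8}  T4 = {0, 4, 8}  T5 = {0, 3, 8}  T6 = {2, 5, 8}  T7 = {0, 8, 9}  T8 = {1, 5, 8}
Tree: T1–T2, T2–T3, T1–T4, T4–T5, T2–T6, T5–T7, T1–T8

Checking the three conditions: (i) the bags cover all of {0, 1, 2, 3, 4, 5, 6, 7, 8, 9}; (ii) for each edge, some bag contains both endpoints; (iii) the bags containing any fixed vertex form a subtree. All hold, so the decomposition is valid with width 3 − 1 = 2.

Yes; width 2.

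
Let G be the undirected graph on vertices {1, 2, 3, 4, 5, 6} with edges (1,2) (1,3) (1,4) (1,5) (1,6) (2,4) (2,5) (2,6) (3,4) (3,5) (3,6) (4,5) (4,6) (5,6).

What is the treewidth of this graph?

A width-4 tree decomposition is:
Bags: B1 = {1, 2, 4, 5, 6}  B2 = {1, 3, 4, 5, 6}
Tree: B1–B2
The largest bag has 5 vertices, giving width 4; this decomposition certifies tw(G) ≤ 4. On the other hand G contains the 5-clique {1, 2, 4, 5, 6}. A clique must lie in a single bag of any decomposition, so no decomposition can have width below 4. Hence tw(G) = 4 exactly.

4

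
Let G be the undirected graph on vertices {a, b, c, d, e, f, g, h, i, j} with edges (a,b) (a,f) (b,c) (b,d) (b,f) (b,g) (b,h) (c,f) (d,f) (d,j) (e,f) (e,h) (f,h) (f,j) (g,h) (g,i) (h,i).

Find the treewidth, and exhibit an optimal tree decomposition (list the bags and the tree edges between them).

Treewidth 2.
One such decomposition:
Bags: B1 = {b, d, f}  B2 = {d, f, j}  B3 = {b, f, h}  B4 = {a, b, f}  B5 = {b, c, f}  B6 = {b, g, h}  B7 = {g, h, i}  B8 = {e, f, h}
Tree: B1–B2, B1–B3, B1–B4, B4–B5, B3–B6, B6–B7, B3–B8

Every bag has size at most 3, so the width is 3 − 1 = 2 and tw(G) ≤ 2. For the lower bound, the 3 vertices {b, g, h} are pairwise adjacent, and any tree decomposition puts a clique entirely inside one bag — forcing width ≥ 2. The upper and lower bounds meet at 2, so that is the treewidth.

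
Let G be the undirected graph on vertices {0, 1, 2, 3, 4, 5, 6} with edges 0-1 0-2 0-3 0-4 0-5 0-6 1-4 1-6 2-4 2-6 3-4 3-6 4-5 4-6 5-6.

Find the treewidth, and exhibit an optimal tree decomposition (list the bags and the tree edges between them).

Treewidth 3.
One optimal decomposition is:
Bags: B1 = {0, 3, 4, 6}  B2 = {0, 1, 4, 6}  B3 = {0, 4, 5, 6}  B4 = {0, 2, 4, 6}
Tree: B1–B2, B2–B3, B3–B4

The largest bag has 4 vertices, giving width 3; this decomposition certifies tw(G) ≤ 3. For the lower bound, the 4 vertices {0, 1, 4, 6} are pairwise adjacent, and any tree decomposition puts a clique entirely inside one bag — forcing width ≥ 3. The upper and lower bounds meet at 3, so that is the treewidth.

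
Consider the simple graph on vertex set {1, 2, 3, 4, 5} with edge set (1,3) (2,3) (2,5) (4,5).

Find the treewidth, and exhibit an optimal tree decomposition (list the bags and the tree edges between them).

Treewidth 1.
One such decomposition:
Bags: B1 = {1, 3}  B2 = {2, 3}  B3 = {2, 5}  B4 = {4, 5}
Tree: B1–B2, B2–B3, B3–B4

Every bag has size at most 2, so the width is 2 − 1 = 1 and tw(G) ≤ 1. Since G has at least one edge (e.g. 1–3), it is not an edgeless graph, so tw(G) ≥ 1. The upper and lower bounds meet at 1, so that is the treewidth.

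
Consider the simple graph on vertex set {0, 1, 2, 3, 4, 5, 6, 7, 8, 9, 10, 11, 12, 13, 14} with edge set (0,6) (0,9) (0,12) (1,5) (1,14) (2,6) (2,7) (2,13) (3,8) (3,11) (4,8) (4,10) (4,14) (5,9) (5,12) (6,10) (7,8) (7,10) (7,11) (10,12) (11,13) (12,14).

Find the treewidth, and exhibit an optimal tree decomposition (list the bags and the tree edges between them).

Each bag holds 4 vertices, so the decomposition has width 3, which upper-bounds the treewidth. For the lower bound: the 4 vertex sets {3,11,13}, {2}, {7}, {4,6,8,10} are disjoint, each induces a connected subgraph, and every pair is joined by at least one edge of G. Contracting each set to a single vertex therefore yields K_{4} as a minor, and since treewidth is minor-monotone, tw(G) ≥ tw(K_{4}) = 3. Therefore the treewidth is 3.

Treewidth 3.
Bags: B1 = {2, 3, 11, 13}  B2 = {2, 3, 7, 11}  B3 = {2, 3, 7, 8}  B4 = {2, 6, 7, 8}  B5 = {6, 7, 8, 10}  B6 = {4, 6, 8, 10}  B7 = {0, 4, 6, 10}  B8 = {0, 4, 10, 12}  B9 = {0, 4, 12, 14}  B10 = {0, 9, 12, 14}  B11 = {5, 9, 12, 14}  B12 = {1, 5, 9, 14}
Tree: B1–B2, B2–B3, B3–B4, B4–B5, B5–B6, B6–B7, B7–B8, B8–B9, B9–B10, B10–B11, B11–B12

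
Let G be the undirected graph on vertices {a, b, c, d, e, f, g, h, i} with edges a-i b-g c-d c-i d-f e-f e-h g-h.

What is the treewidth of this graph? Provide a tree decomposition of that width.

Treewidth 1.
One optimal decomposition is:
Bags: B1 = {a, i}  B2 = {c, i}  B3 = {c, d}  B4 = {d, f}  B5 = {e, f}  B6 = {e, h}  B7 = {g, h}  B8 = {b, g}
Tree: B1–B2, B2–B3, B3–B4, B4–B5, B5–B6, B6–B7, B7–B8

Each bag holds 2 vertices, so the decomposition has width 1, which upper-bounds the treewidth. Any graph with an edge has treewidth ≥ 1, and G has the edge a–i. The upper and lower bounds meet at 1, so that is the treewidth.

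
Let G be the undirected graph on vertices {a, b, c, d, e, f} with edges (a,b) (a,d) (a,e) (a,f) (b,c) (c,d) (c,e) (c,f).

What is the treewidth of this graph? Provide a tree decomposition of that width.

Every bag has size at most 3, so the width is 3 − 1 = 2 and tw(G) ≤ 2. For the lower bound, G contains the cycle a–d–c–e–a, so G is not a forest; only forests have treewidth ≤ 1, hence tw(G) ≥ 2. The upper and lower bounds meet at 2, so that is the treewidth.

Treewidth 2.
Bags: B1 = {a, c, d}  B2 = {a, c, e}  B3 = {a, b, c}  B4 = {a, c, f}
Tree: B1–B2, B2–B3, B3–B4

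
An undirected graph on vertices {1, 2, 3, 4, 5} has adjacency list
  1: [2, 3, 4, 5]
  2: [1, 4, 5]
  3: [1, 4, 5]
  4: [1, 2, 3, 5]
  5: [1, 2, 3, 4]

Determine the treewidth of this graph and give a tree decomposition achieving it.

Treewidth 3.
One such decomposition:
Bags: B1 = {1, 2, 4, 5}  B2 = {1, 3, 4, 5}
Tree: B1–B2

Each bag holds 4 vertices, so the decomposition has width 3, which upper-bounds the treewidth. Conversely, {1, 2, 4, 5} is a clique of size 4, and the vertices of any clique must share a bag in every tree decomposition; so some bag has ≥ 4 vertices and tw(G) ≥ 3. Hence tw(G) = 3 exactly.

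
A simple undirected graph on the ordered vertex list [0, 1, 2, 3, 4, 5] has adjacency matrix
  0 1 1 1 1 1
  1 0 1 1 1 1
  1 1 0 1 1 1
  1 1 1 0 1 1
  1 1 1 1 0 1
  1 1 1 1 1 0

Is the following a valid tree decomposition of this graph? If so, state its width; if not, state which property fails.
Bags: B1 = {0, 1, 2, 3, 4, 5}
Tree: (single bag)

Every vertex of G appears in some bag (union = {0, 1, 2, 3, 4, 5}); every edge is covered by a bag; and for each vertex v the set of bags containing v is connected in the bag tree. The decomposition is therefore valid. The largest bag has 6 vertices, so the width is 5.

Yes; width 5.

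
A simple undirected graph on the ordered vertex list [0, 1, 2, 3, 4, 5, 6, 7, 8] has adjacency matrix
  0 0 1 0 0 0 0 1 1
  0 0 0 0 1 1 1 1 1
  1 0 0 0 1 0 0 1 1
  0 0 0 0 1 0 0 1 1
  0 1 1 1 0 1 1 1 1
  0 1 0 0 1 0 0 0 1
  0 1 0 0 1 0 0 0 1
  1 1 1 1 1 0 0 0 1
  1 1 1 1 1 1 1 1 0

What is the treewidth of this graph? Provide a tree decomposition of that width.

Treewidth 3.
One optimal decomposition is:
Bags: B1 = {3, 4, 7, 8}  B2 = {1, 4, 7, 8}  B3 = {1, 4, 6, 8}  B4 = {2, 4, 7, 8}  B5 = {0, 2, 7, 8}  B6 = {1, 4, 5, 8}
Tree: B1–B2, B2–B3, B2–B4, B4–B5, B3–B6

Each bag holds 4 vertices, so the decomposition has width 3, which upper-bounds the treewidth. For the lower bound, the 4 vertices {0, 2, 7, 8} are pairwise adjacent, and any tree decomposition puts a clique entirely inside one bag — forcing width ≥ 3. Hence tw(G) = 3 exactly.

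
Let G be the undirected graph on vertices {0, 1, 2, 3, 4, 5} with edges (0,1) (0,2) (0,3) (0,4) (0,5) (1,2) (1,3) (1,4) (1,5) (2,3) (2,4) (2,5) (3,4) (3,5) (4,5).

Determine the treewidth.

A width-5 tree decomposition is:
Bags: B1 = {0, 1, 2, 3, 4, 5}
Tree: (single bag)
A single bag containing all 6 vertices is trivially a valid decomposition of width 5. Conversely, {0, 1, 2, 3, 4, 5} is a clique of size 6, and the vertices of any clique must share a bag in every tree decomposition; so some bag has ≥ 6 vertices and tw(G) ≥ 5. Therefore the treewidth is 5.

5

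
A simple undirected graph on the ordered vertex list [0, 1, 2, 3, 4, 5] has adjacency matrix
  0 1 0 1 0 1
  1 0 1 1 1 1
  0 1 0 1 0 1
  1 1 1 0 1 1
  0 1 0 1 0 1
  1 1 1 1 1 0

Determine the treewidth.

3

A width-3 tree decomposition is:
Bags: B1 = {1, 3, 4, 5}  B2 = {1, 2, 3, 5}  B3 = {0, 1, 3, 5}
Tree: B1–B2, B2–B3
Every bag has size at most 4, so the width is 4 − 1 = 3 and tw(G) ≤ 3. For the lower bound, the 4 vertices {0, 1, 3, 5} are pairwise adjacent, and any tree decomposition puts a clique entirely inside one bag — forcing width ≥ 3. Therefore the treewidth is 3.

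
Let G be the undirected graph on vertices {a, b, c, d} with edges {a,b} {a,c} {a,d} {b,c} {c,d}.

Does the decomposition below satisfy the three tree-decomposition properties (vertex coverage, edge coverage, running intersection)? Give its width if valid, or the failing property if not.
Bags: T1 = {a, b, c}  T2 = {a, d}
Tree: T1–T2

No — edge (c,d) lies in no bag.

A tree decomposition must satisfy three properties: every vertex lies in some bag; for every edge, both endpoints lie together in some bag; and for every vertex, the bags containing it form a connected subtree. Here edge (c,d) lies in no bag, so the decomposition is invalid.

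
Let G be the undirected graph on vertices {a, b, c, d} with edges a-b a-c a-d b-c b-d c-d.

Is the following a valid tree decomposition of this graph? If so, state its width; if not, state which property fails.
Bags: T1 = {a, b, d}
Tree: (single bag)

A tree decomposition must satisfy three properties: every vertex lies in some bag; for every edge, both endpoints lie together in some bag; and for every vertex, the bags containing it form a connected subtree. Here vertex c appears in no bag, so the decomposition is invalid.

No — vertex c appears in no bag.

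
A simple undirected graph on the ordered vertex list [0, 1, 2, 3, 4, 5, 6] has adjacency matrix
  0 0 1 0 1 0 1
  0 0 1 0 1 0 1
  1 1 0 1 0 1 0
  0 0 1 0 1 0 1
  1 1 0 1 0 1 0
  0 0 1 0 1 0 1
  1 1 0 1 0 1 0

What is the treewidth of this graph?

A width-3 tree decomposition is:
Bags: B1 = {2, 4, 5, 6}  B2 = {1, 2, 4, 6}  B3 = {2, 3, 4, 6}  B4 = {0, 2, 4, 6}
Tree: B1–B2, B2–B3, B3–B4
The largest bag has 4 vertices, giving width 3; this decomposition certifies tw(G) ≤ 3. For the lower bound: the 4 vertex sets {5,6}, {1,2}, {4}, {3} are disjoint, each induces a connected subgraph, and every pair is joined by at least one edge of G. Contracting each set to a single vertex therefore yields K_{4} as a minor, and since treewidth is minor-monotone, tw(G) ≥ tw(K_{4}) = 3. Combining the bounds, tw(G) = 3.

3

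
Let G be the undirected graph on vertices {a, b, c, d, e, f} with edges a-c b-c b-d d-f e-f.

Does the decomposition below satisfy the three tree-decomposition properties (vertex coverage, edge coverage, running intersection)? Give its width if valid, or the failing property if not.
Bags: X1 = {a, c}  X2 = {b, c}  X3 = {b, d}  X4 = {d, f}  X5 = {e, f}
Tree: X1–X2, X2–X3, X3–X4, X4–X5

Vertex coverage: the bags together contain {a, b, c, d, e, f}, the full vertex set. Edge coverage: each edge of G has both endpoints in at least one bag. Running intersection: for every vertex, the bags containing it form a connected subtree. All three properties hold, so this is a valid tree decomposition of width max|bag| − 1 = 1, and hence tw(G) ≤ 1.

Yes; width 1.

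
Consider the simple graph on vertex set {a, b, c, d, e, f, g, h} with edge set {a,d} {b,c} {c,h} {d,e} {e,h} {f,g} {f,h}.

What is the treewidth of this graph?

A width-1 tree decomposition is:
Bags: B1 = {f, g}  B2 = {f, h}  B3 = {e, h}  B4 = {c, h}  B5 = {b, c}  B6 = {d, e}  B7 = {a, d}
Tree: B1–B2, B2–B3, B3–B4, B4–B5, B3–B6, B6–B7
Every bag has size at most 2, so the width is 2 − 1 = 1 and tw(G) ≤ 1. Since G has at least one edge (e.g. g–f), it is not an edgeless graph, so tw(G) ≥ 1. Combining the bounds, tw(G) = 1.

1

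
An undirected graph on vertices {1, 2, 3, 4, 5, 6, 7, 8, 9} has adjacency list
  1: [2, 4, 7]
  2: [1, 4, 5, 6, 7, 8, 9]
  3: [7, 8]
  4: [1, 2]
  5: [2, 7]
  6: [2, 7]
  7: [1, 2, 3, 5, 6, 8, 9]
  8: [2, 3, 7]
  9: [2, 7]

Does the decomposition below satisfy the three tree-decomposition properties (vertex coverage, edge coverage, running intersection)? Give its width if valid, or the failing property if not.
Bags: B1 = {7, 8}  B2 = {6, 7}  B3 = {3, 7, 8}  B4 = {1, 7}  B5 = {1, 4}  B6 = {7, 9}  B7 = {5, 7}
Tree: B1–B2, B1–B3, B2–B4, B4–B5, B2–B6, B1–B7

A tree decomposition must satisfy three properties: every vertex lies in some bag; for every edge, both endpoints lie together in some bag; and for every vertex, the bags containing it form a connected subtree. Here vertex 2 appears in no bag, so the decomposition is invalid.

No — vertex 2 appears in no bag.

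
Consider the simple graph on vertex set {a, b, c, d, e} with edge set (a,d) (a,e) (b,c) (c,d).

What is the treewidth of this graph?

1

A width-1 tree decomposition is:
Bags: B1 = {a, e}  B2 = {a, d}  B3 = {c, d}  B4 = {b, c}
Tree: B1–B2, B2–B3, B3–B4
Every bag has size at most 2, so the width is 2 − 1 = 1 and tw(G) ≤ 1. Any graph with an edge has treewidth ≥ 1, and G has the edge e–a. The upper and lower bounds meet at 1, so that is the treewidth.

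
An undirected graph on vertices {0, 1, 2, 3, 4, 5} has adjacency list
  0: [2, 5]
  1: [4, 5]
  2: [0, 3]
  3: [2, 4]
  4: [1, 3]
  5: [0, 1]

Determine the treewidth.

A width-2 tree decomposition is:
Bags: B1 = {1, 3, 4}  B2 = {1, 3, 5}  B3 = {0, 3, 5}  B4 = {0, 2, 3}
Tree: B1–B2, B2–B3, B3–B4
Each bag holds 3 vertices, so the decomposition has width 2, which upper-bounds the treewidth. For the lower bound, G contains the cycle 3–4–1–5–0–2–3, so G is not a forest; only forests have treewidth ≤ 1, hence tw(G) ≥ 2. Combining the bounds, tw(G) = 2.

2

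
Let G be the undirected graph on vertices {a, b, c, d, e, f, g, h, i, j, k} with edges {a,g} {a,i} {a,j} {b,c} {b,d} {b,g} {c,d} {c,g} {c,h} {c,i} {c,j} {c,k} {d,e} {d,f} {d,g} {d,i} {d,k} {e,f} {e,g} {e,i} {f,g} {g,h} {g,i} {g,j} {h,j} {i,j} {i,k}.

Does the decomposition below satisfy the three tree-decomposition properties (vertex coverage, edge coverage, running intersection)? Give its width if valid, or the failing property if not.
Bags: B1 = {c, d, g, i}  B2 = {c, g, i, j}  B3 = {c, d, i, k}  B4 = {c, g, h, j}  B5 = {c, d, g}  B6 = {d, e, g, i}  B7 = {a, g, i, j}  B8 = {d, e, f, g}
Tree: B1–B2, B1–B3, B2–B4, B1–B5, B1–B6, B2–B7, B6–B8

No — vertex b appears in no bag.

A tree decomposition must satisfy three properties: every vertex lies in some bag; for every edge, both endpoints lie together in some bag; and for every vertex, the bags containing it form a connected subtree. Here vertex b appears in no bag, so the decomposition is invalid.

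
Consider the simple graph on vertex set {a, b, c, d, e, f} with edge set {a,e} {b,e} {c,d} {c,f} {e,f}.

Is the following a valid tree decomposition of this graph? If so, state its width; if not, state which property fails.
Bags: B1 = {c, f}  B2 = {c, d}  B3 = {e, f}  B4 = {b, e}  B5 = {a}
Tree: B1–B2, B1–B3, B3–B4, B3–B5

No — edge (e,a) lies in no bag.

A tree decomposition must satisfy three properties: every vertex lies in some bag; for every edge, both endpoints lie together in some bag; and for every vertex, the bags containing it form a connected subtree. Here edge (e,a) lies in no bag, so the decomposition is invalid.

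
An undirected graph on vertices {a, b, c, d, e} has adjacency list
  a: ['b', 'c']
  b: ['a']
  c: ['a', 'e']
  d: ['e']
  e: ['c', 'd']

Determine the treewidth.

A width-1 tree decomposition is:
Bags: B1 = {a, b}  B2 = {a, c}  B3 = {c, e}  B4 = {d, e}
Tree: B1–B2, B2–B3, B3–B4
The largest bag has 2 vertices, giving width 1; this decomposition certifies tw(G) ≤ 1. G has an edge, so its treewidth is at least 1. Hence tw(G) = 1 exactly.

1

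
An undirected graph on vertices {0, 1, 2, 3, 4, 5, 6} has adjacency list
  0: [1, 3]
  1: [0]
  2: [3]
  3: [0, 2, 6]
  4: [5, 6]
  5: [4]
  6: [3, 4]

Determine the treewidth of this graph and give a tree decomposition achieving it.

Treewidth 1.
Bags: B1 = {0, 3}  B2 = {3, 6}  B3 = {4, 6}  B4 = {2, 3}  B5 = {0, 1}  B6 = {4, 5}
Tree: B1–B2, B2–B3, B1–B4, B1–B5, B3–B6

Every bag has size at most 2, so the width is 2 − 1 = 1 and tw(G) ≤ 1. G has an edge, so its treewidth is at least 1. Combining the bounds, tw(G) = 1.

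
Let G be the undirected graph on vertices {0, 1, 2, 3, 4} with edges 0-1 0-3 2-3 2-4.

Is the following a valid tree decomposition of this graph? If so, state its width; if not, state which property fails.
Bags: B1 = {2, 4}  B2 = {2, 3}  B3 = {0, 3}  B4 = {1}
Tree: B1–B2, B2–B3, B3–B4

A tree decomposition must satisfy three properties: every vertex lies in some bag; for every edge, both endpoints lie together in some bag; and for every vertex, the bags containing it form a connected subtree. Here edge (0,1) lies in no bag, so the decomposition is invalid.

No — edge (0,1) lies in no bag.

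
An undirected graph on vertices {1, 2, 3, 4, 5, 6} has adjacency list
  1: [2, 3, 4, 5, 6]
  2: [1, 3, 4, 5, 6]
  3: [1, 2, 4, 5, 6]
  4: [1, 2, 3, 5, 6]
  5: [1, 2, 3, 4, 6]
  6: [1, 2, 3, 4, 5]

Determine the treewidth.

A width-5 tree decomposition is:
Bags: B1 = {1, 2, 3, 4, 5, 6}
Tree: (single bag)
A single bag containing all 6 vertices is trivially a valid decomposition of width 5. On the other hand G contains the 6-clique {1, 2, 3, 4, 5, 6}. A clique must lie in a single bag of any decomposition, so no decomposition can have width below 5. The upper and lower bounds meet at 5, so that is the treewidth.

5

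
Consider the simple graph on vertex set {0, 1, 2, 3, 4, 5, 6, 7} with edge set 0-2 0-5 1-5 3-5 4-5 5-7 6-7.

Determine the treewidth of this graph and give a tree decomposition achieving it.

Treewidth 1.
One such decomposition:
Bags: B1 = {5, 7}  B2 = {3, 5}  B3 = {4, 5}  B4 = {0, 5}  B5 = {1, 5}  B6 = {6, 7}  B7 = {0, 2}
Tree: B1–B2, B2–B3, B1–B4, B2–B5, B1–B6, B4–B7

Every bag has size at most 2, so the width is 2 − 1 = 1 and tw(G) ≤ 1. Any graph with an edge has treewidth ≥ 1, and G has the edge 7–5. Therefore the treewidth is 1.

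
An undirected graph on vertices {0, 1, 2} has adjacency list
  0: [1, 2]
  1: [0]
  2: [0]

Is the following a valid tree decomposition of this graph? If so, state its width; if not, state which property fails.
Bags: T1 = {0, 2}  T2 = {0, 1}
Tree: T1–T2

Yes; width 1.

Vertex coverage: the bags together contain {0, 1, 2}, the full vertex set. Edge coverage: each edge of G has both endpoints in at least one bag. Running intersection: for every vertex, the bags containing it form a connected subtree. All three properties hold, so this is a valid tree decomposition of width max|bag| − 1 = 1, and hence tw(G) ≤ 1.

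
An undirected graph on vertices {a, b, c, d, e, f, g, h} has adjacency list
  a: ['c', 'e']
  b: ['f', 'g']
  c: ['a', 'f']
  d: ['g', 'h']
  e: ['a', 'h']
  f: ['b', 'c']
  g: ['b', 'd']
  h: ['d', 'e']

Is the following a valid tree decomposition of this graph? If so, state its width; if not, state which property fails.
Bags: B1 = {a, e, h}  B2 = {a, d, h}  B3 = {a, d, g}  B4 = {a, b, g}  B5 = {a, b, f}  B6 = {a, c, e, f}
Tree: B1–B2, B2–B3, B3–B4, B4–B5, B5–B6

No — bags containing vertex e are not connected in the tree.

A tree decomposition must satisfy three properties: every vertex lies in some bag; for every edge, both endpoints lie together in some bag; and for every vertex, the bags containing it form a connected subtree. Here bags containing vertex e are not connected in the tree, so the decomposition is invalid.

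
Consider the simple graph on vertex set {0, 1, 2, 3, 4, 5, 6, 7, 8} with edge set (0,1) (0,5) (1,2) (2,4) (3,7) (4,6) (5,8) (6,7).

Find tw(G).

A width-1 tree decomposition is:
Bags: B1 = {5, 8}  B2 = {0, 5}  B3 = {0, 1}  B4 = {1, 2}  B5 = {2, 4}  B6 = {4, 6}  B7 = {6, 7}  B8 = {3, 7}
Tree: B1–B2, B2–B3, B3–B4, B4–B5, B5–B6, B6–B7, B7–B8
Each bag holds 2 vertices, so the decomposition has width 1, which upper-bounds the treewidth. G has an edge, so its treewidth is at least 1. Combining the bounds, tw(G) = 1.

1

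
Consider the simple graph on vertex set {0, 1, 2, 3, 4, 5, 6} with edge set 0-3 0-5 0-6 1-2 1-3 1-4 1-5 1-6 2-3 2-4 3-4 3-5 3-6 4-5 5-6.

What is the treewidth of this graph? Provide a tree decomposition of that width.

The largest bag has 4 vertices, giving width 3; this decomposition certifies tw(G) ≤ 3. On the other hand G contains the 4-clique {0, 3, 5, 6}. A clique must lie in a single bag of any decomposition, so no decomposition can have width below 3. Hence tw(G) = 3 exactly.

Treewidth 3.
One such decomposition:
Bags: B1 = {1, 3, 4, 5}  B2 = {1, 2, 3, 4}  B3 = {1, 3, 5, 6}  B4 = {0, 3, 5, 6}
Tree: B1–B2, B1–B3, B3–B4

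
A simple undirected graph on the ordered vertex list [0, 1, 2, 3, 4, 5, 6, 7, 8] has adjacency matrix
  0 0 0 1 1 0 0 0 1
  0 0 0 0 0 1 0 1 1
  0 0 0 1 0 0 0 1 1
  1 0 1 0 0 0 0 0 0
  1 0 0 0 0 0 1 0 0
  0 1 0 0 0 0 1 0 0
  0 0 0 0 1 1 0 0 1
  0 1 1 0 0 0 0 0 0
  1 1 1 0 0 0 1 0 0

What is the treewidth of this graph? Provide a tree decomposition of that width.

Treewidth 3.
One optimal decomposition is:
Bags: B1 = {1, 5, 6, 7}  B2 = {1, 6, 7, 8}  B3 = {2, 6, 7, 8}  B4 = {2, 4, 6, 8}  B5 = {0, 2, 4, 8}  B6 = {0, 2, 3, 4}
Tree: B1–B2, B2–B3, B3–B4, B4–B5, B5–B6

Every bag has size at most 4, so the width is 4 − 1 = 3 and tw(G) ≤ 3. For the lower bound: the 4 vertex sets {1,5,7}, {6}, {8}, {0,2,3,4} are disjoint, each induces a connected subgraph, and every pair is joined by at least one edge of G. Contracting each set to a single vertex therefore yields K_{4} as a minor, and since treewidth is minor-monotone, tw(G) ≥ tw(K_{4}) = 3. Therefore the treewidth is 3.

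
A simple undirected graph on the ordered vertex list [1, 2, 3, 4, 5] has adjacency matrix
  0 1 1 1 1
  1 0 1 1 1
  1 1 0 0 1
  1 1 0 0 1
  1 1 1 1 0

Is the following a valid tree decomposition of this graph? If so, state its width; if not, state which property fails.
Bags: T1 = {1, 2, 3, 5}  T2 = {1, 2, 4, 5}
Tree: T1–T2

Every vertex of G appears in some bag (union = {1, 2, 3, 4, 5}); every edge is covered by a bag; and for each vertex v the set of bags containing v is connected in the bag tree. The decomposition is therefore valid. The largest bag has 4 vertices, so the width is 3.

Yes; width 3.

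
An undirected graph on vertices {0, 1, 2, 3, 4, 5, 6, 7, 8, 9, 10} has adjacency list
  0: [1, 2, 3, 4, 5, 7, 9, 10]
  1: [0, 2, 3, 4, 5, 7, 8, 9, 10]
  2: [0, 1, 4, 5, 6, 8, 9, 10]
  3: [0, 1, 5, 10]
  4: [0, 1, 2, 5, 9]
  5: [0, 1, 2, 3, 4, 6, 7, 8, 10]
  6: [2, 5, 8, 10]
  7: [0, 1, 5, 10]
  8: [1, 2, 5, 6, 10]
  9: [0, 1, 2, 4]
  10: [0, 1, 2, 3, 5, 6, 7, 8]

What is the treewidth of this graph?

4

A width-4 tree decomposition is:
Bags: B1 = {0, 1, 2, 5, 10}  B2 = {1, 2, 5, 8, 10}  B3 = {0, 1, 2, 4, 5}  B4 = {0, 1, 2, 4, 9}  B5 = {0, 1, 5, 7, 10}  B6 = {2, 5, 6, 8, 10}  B7 = {0, 1, 3, 5, 10}
Tree: B1–B2, B1–B3, B3–B4, B1–B5, B2–B6, B5–B7
Each bag holds 5 vertices, so the decomposition has width 4, which upper-bounds the treewidth. On the other hand G contains the 5-clique {0, 1, 2, 4, 9}. A clique must lie in a single bag of any decomposition, so no decomposition can have width below 4. Combining the bounds, tw(G) = 4.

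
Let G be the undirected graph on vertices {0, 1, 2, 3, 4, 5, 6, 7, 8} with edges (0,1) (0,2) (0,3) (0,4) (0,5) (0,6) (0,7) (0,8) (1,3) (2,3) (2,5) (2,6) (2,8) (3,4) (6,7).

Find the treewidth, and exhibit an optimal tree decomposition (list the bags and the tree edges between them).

The largest bag has 3 vertices, giving width 2; this decomposition certifies tw(G) ≤ 2. Conversely, {0, 1, 3} is a clique of size 3, and the vertices of any clique must share a bag in every tree decomposition; so some bag has ≥ 3 vertices and tw(G) ≥ 2. Therefore the treewidth is 2.

Treewidth 2.
Bags: B1 = {0, 2, 8}  B2 = {0, 2, 6}  B3 = {0, 2, 3}  B4 = {0, 2, 5}  B5 = {0, 1, 3}  B6 = {0, 3, 4}  B7 = {0, 6, 7}
Tree: B1–B2, B1–B3, B2–B4, B3–B5, B5–B6, B2–B7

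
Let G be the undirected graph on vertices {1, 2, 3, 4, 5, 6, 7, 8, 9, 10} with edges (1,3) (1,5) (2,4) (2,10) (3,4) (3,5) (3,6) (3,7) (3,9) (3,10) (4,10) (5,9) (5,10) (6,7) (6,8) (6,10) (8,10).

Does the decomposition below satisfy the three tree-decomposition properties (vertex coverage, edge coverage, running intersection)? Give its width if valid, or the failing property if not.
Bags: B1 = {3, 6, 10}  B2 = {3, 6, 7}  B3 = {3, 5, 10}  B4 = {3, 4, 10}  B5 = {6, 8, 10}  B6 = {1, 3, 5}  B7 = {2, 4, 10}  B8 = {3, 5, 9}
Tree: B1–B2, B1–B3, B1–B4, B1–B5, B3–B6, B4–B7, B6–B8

Every vertex of G appears in some bag (union = {1, 2, 3, 4, 5, 6, 7, 8, 9, 10}); every edge is covered by a bag; and for each vertex v the set of bags containing v is connected in the bag tree. The decomposition is therefore valid. The largest bag has 3 vertices, so the width is 2.

Yes; width 2.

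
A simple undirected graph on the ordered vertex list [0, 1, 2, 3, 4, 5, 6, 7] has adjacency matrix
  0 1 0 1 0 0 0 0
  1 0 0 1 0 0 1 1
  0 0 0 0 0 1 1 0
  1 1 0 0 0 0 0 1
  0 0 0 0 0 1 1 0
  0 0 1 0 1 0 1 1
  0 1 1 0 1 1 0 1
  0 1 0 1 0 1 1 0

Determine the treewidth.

A width-2 tree decomposition is:
Bags: B1 = {1, 6, 7}  B2 = {1, 3, 7}  B3 = {0, 1, 3}  B4 = {5, 6, 7}  B5 = {2, 5, 6}  B6 = {4, 5, 6}
Tree: B1–B2, B2–B3, B1–B4, B4–B5, B4–B6
Each bag holds 3 vertices, so the decomposition has width 2, which upper-bounds the treewidth. For the lower bound, the 3 vertices {0, 1, 3} are pairwise adjacent, and any tree decomposition puts a clique entirely inside one bag — forcing width ≥ 2. Hence tw(G) = 2 exactly.

2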